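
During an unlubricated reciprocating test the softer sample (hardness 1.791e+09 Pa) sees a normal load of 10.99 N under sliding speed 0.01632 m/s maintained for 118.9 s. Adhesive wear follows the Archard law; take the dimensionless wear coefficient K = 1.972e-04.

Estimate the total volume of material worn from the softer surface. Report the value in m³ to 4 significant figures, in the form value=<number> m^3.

Every step carries exact precision, and intermediates are printed rounded — a single final rounding to 4 significant digits.
Convert: The distance L = v·t = 0.01632 m/s × 118.9 s = 1.940 m.
Collected in SI base units: W = 10.99 N, H = 1.791e+09 Pa, K = 1.972e-04.
Worn volume V = K·W·L/H = 1.972e-04 · 10.99 · 1.940 / 1.791e+09 = 2.348e-12 m³.

value=2.348e-12 m^3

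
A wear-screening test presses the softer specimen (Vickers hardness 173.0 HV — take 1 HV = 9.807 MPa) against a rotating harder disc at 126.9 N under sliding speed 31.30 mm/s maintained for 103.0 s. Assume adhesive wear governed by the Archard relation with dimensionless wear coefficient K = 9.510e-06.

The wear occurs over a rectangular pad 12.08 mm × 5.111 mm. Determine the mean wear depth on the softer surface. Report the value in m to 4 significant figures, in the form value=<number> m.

value=3.714e-08 m

All working math runs at exact precision. The intermediates appear rounded — a lone final rounding to four significant figures.
Convert: Sliding speed v = 31.30 mm/s = 0.03130 m/s. Distance L = v·t = 0.03130 m/s × 103.0 s = 3.224 m.
Convert: Hardness H = 173.0 HV × 9.807 MPa/HV = 1697 MPa = 1.697e+09 Pa.
Convert: Pad sides 12.08 mm × 5.111 mm = 0.01208 m × 0.005111 m. Contact area A = 0.01208 m × 0.005111 m = 6.174e-05 m².
In SI base units, W = 126.9 N, H = 1.697e+09 Pa, K = 9.510e-06.
Apply Archard: V = K·W·L/H = 9.510e-06 · 126.9 · 3.224 / 1.697e+09 = 2.293e-12 m³.
Mean depth h = V/A = 2.293e-12 / 6.174e-05 = 3.714e-08 m.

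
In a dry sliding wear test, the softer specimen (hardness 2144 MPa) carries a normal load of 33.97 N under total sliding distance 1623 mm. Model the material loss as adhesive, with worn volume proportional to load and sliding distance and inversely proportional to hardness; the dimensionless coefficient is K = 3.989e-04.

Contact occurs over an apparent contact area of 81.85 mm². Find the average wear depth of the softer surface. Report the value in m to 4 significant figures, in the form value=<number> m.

value=1.253e-07 m

Intermediate values are displayed rounded; the computation holds exact precision, and rounded once at the end: four significant figures.
Distance L = 1623 mm = 1.623 m.
Hardness H = 2144 MPa = 2.144e+09 Pa.
Contact area A = 81.85 mm² = 8.185e-05 m².
As SI base values: W = 33.97 N, H = 2.144e+09 Pa, K = 3.989e-04.
Apply Archard: V = K·W·L/H = 3.989e-04 · 33.97 · 1.623 / 2.144e+09 = 1.026e-11 m³.
Depth of wear h = V/A = 1.026e-11 / 8.185e-05 = 1.253e-07 m.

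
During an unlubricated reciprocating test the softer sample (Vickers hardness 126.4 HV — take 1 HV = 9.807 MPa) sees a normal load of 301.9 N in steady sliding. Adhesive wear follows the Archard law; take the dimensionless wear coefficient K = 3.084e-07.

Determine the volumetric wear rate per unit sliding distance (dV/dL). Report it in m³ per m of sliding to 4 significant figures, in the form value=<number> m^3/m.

value=7.511e-14 m^3/m

Every step carries full precision; intermediates are displayed rounded; rounded just once: four significant figures.
Convert: Hardness H = 126.4 HV × 9.807 MPa/HV = 1240 MPa = 1.240e+09 Pa.
Working in SI base units: W = 301.9 N, H = 1.240e+09 Pa, K = 3.084e-07.
Wear rate dV/dL = K·W/H (independent of L): 3.084e-07 · 301.9 / 1.240e+09 = 7.511e-14 m³/m.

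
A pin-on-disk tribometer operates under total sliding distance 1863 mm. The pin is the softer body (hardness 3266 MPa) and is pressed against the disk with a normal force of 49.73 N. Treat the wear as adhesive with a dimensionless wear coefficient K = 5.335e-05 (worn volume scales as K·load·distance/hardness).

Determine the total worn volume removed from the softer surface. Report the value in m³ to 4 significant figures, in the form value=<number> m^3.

The intermediates appear rounded — all working math keeps full float precision. Rounded once at the end to four significant figures.
Total distance L = 1863 mm = 1.863 m.
Hardness H = 3266 MPa = 3.266e+09 Pa.
In SI base units: W = 49.73 N, H = 3.266e+09 Pa, K = 5.335e-05.
Archard volume V = K·W·L/H = 5.335e-05 · 49.73 · 1.863 / 3.266e+09 = 1.513e-12 m³.

value=1.513e-12 m^3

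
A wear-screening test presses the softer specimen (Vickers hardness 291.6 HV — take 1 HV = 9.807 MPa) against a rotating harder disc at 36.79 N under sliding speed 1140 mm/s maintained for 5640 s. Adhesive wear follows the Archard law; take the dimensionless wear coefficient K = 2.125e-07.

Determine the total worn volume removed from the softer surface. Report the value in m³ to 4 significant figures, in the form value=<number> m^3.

All working math carries exact precision. Shown intermediates are rounded. Rounded just once to 4 significant figures.
Convert: Sliding speed v = 1140 mm/s = 1.140 m/s. Distance L = v·t = 1.140 m/s × 5640 s = 6430 m.
Convert: Hardness H = 291.6 HV × 9.807 MPa/HV = 2860 MPa = 2.860e+09 Pa.
As SI base values: W = 36.79 N, H = 2.860e+09 Pa, K = 2.125e-07.
Archard relation: V = K·W·L/H = 2.125e-07 · 36.79 · 6430 / 2.860e+09 = 1.758e-11 m³.

value=1.758e-11 m^3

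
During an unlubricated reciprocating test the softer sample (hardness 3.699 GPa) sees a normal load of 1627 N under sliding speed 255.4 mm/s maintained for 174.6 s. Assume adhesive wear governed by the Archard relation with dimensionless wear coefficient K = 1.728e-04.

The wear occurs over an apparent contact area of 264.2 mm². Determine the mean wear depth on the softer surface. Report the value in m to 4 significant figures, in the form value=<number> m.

value=1.283e-05 m

Intermediates are shown rounded — each operation holds full float precision, and rounded just once: 4 significant digits.
Convert: Sliding speed v = 255.4 mm/s = 0.2554 m/s. Path length L = v·t = 0.2554 m/s × 174.6 s = 44.59 m.
Convert: Hardness H = 3.699 GPa = 3.699e+09 Pa.
Convert: Contact area A = 264.2 mm² = 2.642e-04 m².
In SI base units, W = 1627 N, H = 3.699e+09 Pa, K = 1.728e-04.
Wear volume V = K·W·L/H = 1.728e-04 · 1627 · 44.59 / 3.699e+09 = 3.389e-09 m³.
Average depth h = V/A = 3.389e-09 / 2.642e-04 = 1.283e-05 m.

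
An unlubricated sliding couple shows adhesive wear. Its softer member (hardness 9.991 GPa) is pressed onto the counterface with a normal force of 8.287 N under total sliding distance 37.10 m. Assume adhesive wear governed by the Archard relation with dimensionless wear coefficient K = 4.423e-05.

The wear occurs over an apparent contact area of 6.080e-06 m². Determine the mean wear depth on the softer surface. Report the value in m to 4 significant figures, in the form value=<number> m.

The computation carries exact precision; quoted intermediates are rounded. Rounded just once: four significant figures.
Convert: Hardness H = 9.991 GPa = 9.991e+09 Pa.
SI base units throughout: W = 8.287 N, H = 9.991e+09 Pa, K = 4.423e-05.
Wear volume V = K·W·L/H = 4.423e-05 · 8.287 · 37.10 / 9.991e+09 = 1.361e-12 m³.
Wear depth h = V/A = 1.361e-12 / 6.080e-06 = 2.239e-07 m.

value=2.239e-07 m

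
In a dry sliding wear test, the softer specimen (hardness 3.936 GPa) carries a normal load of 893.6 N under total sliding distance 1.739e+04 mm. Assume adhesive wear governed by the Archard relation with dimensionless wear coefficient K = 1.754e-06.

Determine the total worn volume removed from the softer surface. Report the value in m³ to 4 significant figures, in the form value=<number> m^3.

value=6.925e-12 m^3

Intermediate values are printed rounded. Each operation carries full float precision, and a lone final rounding: four significant digits.
Convert: Sliding distance L = 1.739e+04 mm = 17.39 m.
Convert: Hardness H = 3.936 GPa = 3.936e+09 Pa.
Restated in SI base units: W = 893.6 N, H = 3.936e+09 Pa, K = 1.754e-06.
Wear volume V = K·W·L/H = 1.754e-06 · 893.6 · 17.39 / 3.936e+09 = 6.925e-12 m³.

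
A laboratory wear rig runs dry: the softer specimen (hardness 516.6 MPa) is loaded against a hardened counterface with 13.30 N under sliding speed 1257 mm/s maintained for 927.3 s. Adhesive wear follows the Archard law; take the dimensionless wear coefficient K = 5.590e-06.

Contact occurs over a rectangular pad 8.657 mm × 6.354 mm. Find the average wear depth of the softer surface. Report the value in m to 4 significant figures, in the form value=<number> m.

The algebra carries full precision — printed values are rounded; one last rounding, at 4 significant figures.
Convert: Sliding speed v = 1257 mm/s = 1.257 m/s. Total distance L = v·t = 1.257 m/s × 927.3 s = 1166 m.
Convert: Hardness H = 516.6 MPa = 5.166e+08 Pa.
Convert: Pad sides 8.657 mm × 6.354 mm = 0.008657 m × 0.006354 m. Contact area A = 0.008657 m × 0.006354 m = 5.501e-05 m².
Expressed in SI base units: W = 13.30 N, H = 5.166e+08 Pa, K = 5.590e-06.
Archard relation: V = K·W·L/H = 5.590e-06 · 13.30 · 1166 / 5.166e+08 = 1.678e-10 m³.
Mean wear depth h = V/A = 1.678e-10 / 5.501e-05 = 3.050e-06 m.

value=3.050e-06 m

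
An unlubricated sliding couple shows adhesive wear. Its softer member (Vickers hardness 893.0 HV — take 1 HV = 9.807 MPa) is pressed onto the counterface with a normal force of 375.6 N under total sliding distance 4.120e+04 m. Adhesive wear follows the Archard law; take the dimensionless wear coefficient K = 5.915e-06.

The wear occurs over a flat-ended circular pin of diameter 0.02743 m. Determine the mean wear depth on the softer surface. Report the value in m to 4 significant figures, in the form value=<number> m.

value=1.769e-05 m

Intermediates are shown rounded. Each operation holds full float precision. Rounded just once to four significant figures.
Hardness H = 893.0 HV × 9.807 MPa/HV = 8758 MPa = 8.758e+09 Pa.
Contact area A = π·d²/4 = π·(0.02743 m)²/4 = 5.909e-04 m².
In SI base units, W = 375.6 N, H = 8.758e+09 Pa, K = 5.915e-06.
The Archard volume V = K·W·L/H = 5.915e-06 · 375.6 · 4.120e+04 / 8.758e+09 = 1.045e-08 m³.
Wear depth h = V/A = 1.045e-08 / 5.909e-04 = 1.769e-05 m.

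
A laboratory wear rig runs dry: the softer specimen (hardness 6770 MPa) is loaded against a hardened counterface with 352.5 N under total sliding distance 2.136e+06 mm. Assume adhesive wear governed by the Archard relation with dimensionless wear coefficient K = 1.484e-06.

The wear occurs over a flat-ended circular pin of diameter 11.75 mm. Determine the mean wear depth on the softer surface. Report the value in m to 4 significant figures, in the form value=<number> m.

value=1.522e-06 m

The intermediates appear rounded; the computation holds full float precision — one last rounding: four significant figures.
Convert: Distance L = 2.136e+06 mm = 2136 m.
Convert: Hardness H = 6770 MPa = 6.770e+09 Pa.
Convert: Pin diameter d = 11.75 mm = 0.01175 m. Contact area A = π·d²/4 = π·(0.01175 m)²/4 = 1.084e-04 m².
In SI base units: W = 352.5 N, H = 6.770e+09 Pa, K = 1.484e-06.
Wear volume V = K·W·L/H = 1.484e-06 · 352.5 · 2136 / 6.770e+09 = 1.650e-10 m³.
Mean depth h = V/A = 1.650e-10 / 1.084e-04 = 1.522e-06 m.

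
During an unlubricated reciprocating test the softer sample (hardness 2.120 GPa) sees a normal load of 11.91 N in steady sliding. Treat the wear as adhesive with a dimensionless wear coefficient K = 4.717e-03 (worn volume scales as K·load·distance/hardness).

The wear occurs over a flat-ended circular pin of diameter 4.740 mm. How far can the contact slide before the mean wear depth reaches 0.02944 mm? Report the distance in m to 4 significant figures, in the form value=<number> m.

The intermediates are printed rounded. Each operation maintains exact precision — a single final rounding, at four significant digits.
Convert: Hardness H = 2.120 GPa = 2.120e+09 Pa.
Convert: Pin diameter d = 4.740 mm = 0.004740 m. Contact area A = π·d²/4 = π·(0.004740 m)²/4 = 1.765e-05 m².
Convert: Depth limit h_lim = 0.02944 mm = 2.944e-05 m.
Expressed in SI base units: W = 11.91 N, H = 2.120e+09 Pa, K = 4.717e-03.
At the depth limit, V_lim = h_lim·A = 2.944e-05 · 1.765e-05 = 5.195e-10 m³.
Life L = V_lim·H/(K·W) = 5.195e-10 · 2.120e+09 / (4.717e-03 · 11.91) = 19.60 m.

value=19.60 m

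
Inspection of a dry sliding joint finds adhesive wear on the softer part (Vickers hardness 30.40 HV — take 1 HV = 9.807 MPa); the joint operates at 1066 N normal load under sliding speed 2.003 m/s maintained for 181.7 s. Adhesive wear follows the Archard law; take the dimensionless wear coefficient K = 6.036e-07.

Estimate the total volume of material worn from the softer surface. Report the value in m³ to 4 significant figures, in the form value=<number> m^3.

Each operation carries full precision; printed values are rounded, and a lone final rounding, at 4 significant digits.
Path length L = v·t = 2.003 m/s × 181.7 s = 363.9 m.
Hardness H = 30.40 HV × 9.807 MPa/HV = 298.1 MPa = 2.981e+08 Pa.
Working in SI base units: W = 1066 N, H = 2.981e+08 Pa, K = 6.036e-07.
Archard volume V = K·W·L/H = 6.036e-07 · 1066 · 363.9 / 2.981e+08 = 7.855e-10 m³.

value=7.855e-10 m^3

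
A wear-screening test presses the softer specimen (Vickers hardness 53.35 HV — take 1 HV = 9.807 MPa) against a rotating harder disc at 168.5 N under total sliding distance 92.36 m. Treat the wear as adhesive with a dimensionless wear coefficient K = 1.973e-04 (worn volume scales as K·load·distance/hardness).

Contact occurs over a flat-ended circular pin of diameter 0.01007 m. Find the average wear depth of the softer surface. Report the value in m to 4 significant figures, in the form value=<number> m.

value=7.369e-05 m

Intermediate values are printed rounded — all arithmetic keeps full precision; a lone final rounding: 4 significant digits.
Convert: Hardness H = 53.35 HV × 9.807 MPa/HV = 523.2 MPa = 5.232e+08 Pa.
Convert: Contact area A = π·d²/4 = π·(0.01007 m)²/4 = 7.964e-05 m².
Collected in SI base units: W = 168.5 N, H = 5.232e+08 Pa, K = 1.973e-04.
Archard volume V = K·W·L/H = 1.973e-04 · 168.5 · 92.36 / 5.232e+08 = 5.869e-09 m³.
Average depth h = V/A = 5.869e-09 / 7.964e-05 = 7.369e-05 m.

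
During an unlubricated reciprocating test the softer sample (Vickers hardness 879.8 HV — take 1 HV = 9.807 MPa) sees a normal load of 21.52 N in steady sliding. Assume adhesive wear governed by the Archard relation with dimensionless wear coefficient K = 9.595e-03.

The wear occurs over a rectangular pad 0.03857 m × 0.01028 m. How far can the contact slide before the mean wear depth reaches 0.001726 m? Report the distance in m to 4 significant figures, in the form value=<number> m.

value=2.860e+04 m

Intermediate values are shown rounded, and every step runs at exact precision — a lone final rounding: 4 significant digits.
Convert: Hardness H = 879.8 HV × 9.807 MPa/HV = 8628 MPa = 8.628e+09 Pa.
Convert: Contact area A = 0.03857 m × 0.01028 m = 3.965e-04 m².
Collected in SI base units: W = 21.52 N, H = 8.628e+09 Pa, K = 9.595e-03.
At the depth limit, V_lim = h_lim·A = 0.001726 · 3.965e-04 = 6.844e-07 m³.
Inverting, life L = V_lim·H/(K·W) = 6.844e-07 · 8.628e+09 / (9.595e-03 · 21.52) = 2.860e+04 m.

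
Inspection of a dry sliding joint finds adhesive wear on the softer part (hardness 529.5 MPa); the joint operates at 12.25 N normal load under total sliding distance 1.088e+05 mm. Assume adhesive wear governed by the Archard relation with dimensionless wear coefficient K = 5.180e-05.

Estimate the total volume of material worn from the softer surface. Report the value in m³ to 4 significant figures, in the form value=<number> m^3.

The algebra keeps full precision — intermediate values are printed rounded; rounded once at the end: four significant digits.
Convert: Path length L = 1.088e+05 mm = 108.8 m.
Convert: Hardness H = 529.5 MPa = 5.295e+08 Pa.
In SI base units: W = 12.25 N, H = 5.295e+08 Pa, K = 5.180e-05.
Archard volume V = K·W·L/H = 5.180e-05 · 12.25 · 108.8 / 5.295e+08 = 1.304e-10 m³.

value=1.304e-10 m^3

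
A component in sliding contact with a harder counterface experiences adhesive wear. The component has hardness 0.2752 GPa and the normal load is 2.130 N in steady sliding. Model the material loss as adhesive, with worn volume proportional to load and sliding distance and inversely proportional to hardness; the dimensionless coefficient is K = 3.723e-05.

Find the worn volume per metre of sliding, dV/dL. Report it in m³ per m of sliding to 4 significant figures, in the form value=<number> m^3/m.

value=2.882e-13 m^3/m

Intermediates are shown rounded, and the computation maintains exact precision, and a single final rounding: 4 significant figures.
Convert: Hardness H = 0.2752 GPa = 2.752e+08 Pa.
SI base units throughout: W = 2.130 N, H = 2.752e+08 Pa, K = 3.723e-05.
Wear rate dV/dL = K·W/H: 3.723e-05 · 2.130 / 2.752e+08 = 2.882e-13 m³/m.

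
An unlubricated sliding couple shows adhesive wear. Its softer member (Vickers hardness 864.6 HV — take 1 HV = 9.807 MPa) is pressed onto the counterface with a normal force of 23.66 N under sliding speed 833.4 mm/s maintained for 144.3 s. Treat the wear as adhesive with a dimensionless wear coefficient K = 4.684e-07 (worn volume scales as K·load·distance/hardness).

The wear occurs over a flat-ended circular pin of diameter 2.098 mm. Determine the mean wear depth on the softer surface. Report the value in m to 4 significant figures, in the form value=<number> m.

value=4.547e-08 m

The intermediates are printed rounded; all working math keeps full float precision, and rounded just once, at four significant digits.
Sliding speed v = 833.4 mm/s = 0.8334 m/s. Distance covered L = v·t = 0.8334 m/s × 144.3 s = 120.3 m.
Hardness H = 864.6 HV × 9.807 MPa/HV = 8479 MPa = 8.479e+09 Pa.
Pin diameter d = 2.098 mm = 0.002098 m. Contact area A = π·d²/4 = π·(0.002098 m)²/4 = 3.457e-06 m².
Collected in SI base units: W = 23.66 N, H = 8.479e+09 Pa, K = 4.684e-07.
Apply Archard: V = K·W·L/H = 4.684e-07 · 23.66 · 120.3 / 8.479e+09 = 1.572e-13 m³.
Depth of wear h = V/A = 1.572e-13 / 3.457e-06 = 4.547e-08 m.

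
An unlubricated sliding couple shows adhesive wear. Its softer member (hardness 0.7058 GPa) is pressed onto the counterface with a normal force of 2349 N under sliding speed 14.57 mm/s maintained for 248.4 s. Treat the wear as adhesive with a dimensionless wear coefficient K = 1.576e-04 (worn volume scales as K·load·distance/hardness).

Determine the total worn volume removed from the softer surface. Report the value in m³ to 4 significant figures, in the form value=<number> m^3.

The intermediates are displayed rounded, and each operation holds full precision — a lone final rounding: 4 significant digits.
Convert: Sliding speed v = 14.57 mm/s = 0.01457 m/s. Distance L = v·t = 0.01457 m/s × 248.4 s = 3.619 m.
Convert: Hardness H = 0.7058 GPa = 7.058e+08 Pa.
SI base units throughout: W = 2349 N, H = 7.058e+08 Pa, K = 1.576e-04.
Volume removed: V = K·W·L/H = 1.576e-04 · 2349 · 3.619 / 7.058e+08 = 1.898e-09 m³.

value=1.898e-09 m^3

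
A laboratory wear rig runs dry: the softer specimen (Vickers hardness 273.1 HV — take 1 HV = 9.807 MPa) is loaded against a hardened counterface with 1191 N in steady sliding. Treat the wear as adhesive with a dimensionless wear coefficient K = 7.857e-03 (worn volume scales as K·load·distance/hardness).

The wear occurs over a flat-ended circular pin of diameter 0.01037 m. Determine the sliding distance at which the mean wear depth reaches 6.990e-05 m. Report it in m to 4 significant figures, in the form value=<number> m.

value=1.690 m

Printed values are rounded — all arithmetic maintains full float precision — one last rounding: 4 significant digits.
Hardness H = 273.1 HV × 9.807 MPa/HV = 2678 MPa = 2.678e+09 Pa.
Contact area A = π·d²/4 = π·(0.01037 m)²/4 = 8.446e-05 m².
Expressed in SI base units: W = 1191 N, H = 2.678e+09 Pa, K = 7.857e-03.
Limit volume V_lim = h_lim·A = 6.990e-05 · 8.446e-05 = 5.904e-09 m³.
Inverting, life L = V_lim·H/(K·W) = 5.904e-09 · 2.678e+09 / (7.857e-03 · 1191) = 1.690 m.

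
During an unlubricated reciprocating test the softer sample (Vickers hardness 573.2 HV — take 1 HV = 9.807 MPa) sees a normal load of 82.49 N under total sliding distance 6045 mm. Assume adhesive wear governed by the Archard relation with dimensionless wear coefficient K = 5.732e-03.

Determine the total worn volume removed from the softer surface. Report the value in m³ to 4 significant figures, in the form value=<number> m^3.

The algebra keeps full float precision. The intermediates are shown rounded. Rounded just once to 4 significant digits.
Convert: Sliding distance L = 6045 mm = 6.045 m.
Convert: Hardness H = 573.2 HV × 9.807 MPa/HV = 5621 MPa = 5.621e+09 Pa.
Expressed in SI base units: W = 82.49 N, H = 5.621e+09 Pa, K = 5.732e-03.
By Archard's law, V = K·W·L/H = 5.732e-03 · 82.49 · 6.045 / 5.621e+09 = 5.085e-10 m³.

value=5.085e-10 m^3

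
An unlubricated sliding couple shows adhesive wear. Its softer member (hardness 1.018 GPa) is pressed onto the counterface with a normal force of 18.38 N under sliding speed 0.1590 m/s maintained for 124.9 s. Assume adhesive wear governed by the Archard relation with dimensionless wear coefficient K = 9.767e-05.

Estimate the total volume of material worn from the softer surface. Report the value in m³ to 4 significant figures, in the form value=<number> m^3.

The algebra keeps exact precision; the intermediates are shown rounded; one final rounding: 4 significant figures.
The distance L = v·t = 0.1590 m/s × 124.9 s = 19.86 m.
Hardness H = 1.018 GPa = 1.018e+09 Pa.
SI base units throughout: W = 18.38 N, H = 1.018e+09 Pa, K = 9.767e-05.
Volume removed: V = K·W·L/H = 9.767e-05 · 18.38 · 19.86 / 1.018e+09 = 3.502e-11 m³.

value=3.502e-11 m^3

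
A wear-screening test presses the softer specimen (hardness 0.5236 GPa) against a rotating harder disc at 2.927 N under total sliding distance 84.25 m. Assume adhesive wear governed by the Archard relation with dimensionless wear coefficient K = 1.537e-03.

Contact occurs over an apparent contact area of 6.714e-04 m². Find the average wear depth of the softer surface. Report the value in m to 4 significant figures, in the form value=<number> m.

Intermediate values appear rounded. Every step runs at full float precision — rounded just once to 4 significant figures.
Hardness H = 0.5236 GPa = 5.236e+08 Pa.
Working in SI base units: W = 2.927 N, H = 5.236e+08 Pa, K = 1.537e-03.
Worn volume V = K·W·L/H = 1.537e-03 · 2.927 · 84.25 / 5.236e+08 = 7.239e-10 m³.
Mean depth h = V/A = 7.239e-10 / 6.714e-04 = 1.078e-06 m.

value=1.078e-06 m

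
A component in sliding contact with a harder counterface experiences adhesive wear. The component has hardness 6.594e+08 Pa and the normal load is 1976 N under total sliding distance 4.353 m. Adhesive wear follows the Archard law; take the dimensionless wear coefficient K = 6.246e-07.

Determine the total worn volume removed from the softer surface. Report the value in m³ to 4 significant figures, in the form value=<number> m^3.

value=8.148e-12 m^3

Intermediates are displayed rounded — every step maintains full precision — one last rounding to 4 significant digits.
Collected in SI base units: W = 1976 N, H = 6.594e+08 Pa, K = 6.246e-07.
Wear volume V = K·W·L/H = 6.246e-07 · 1976 · 4.353 / 6.594e+08 = 8.148e-12 m³.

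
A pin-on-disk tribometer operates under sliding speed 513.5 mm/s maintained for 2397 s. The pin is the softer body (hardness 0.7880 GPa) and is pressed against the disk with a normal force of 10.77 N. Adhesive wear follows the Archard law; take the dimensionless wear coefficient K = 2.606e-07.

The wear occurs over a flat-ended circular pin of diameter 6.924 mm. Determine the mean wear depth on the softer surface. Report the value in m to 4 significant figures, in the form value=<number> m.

value=1.164e-07 m

Intermediate values are shown rounded. All arithmetic carries full precision. Rounded once at the end to four significant figures.
Convert: Sliding speed v = 513.5 mm/s = 0.5135 m/s. The distance L = v·t = 0.5135 m/s × 2397 s = 1231 m.
Convert: Hardness H = 0.7880 GPa = 7.880e+08 Pa.
Convert: Pin diameter d = 6.924 mm = 0.006924 m. Contact area A = π·d²/4 = π·(0.006924 m)²/4 = 3.765e-05 m².
Collected in SI base units: W = 10.77 N, H = 7.880e+08 Pa, K = 2.606e-07.
Volume removed: V = K·W·L/H = 2.606e-07 · 10.77 · 1231 / 7.880e+08 = 4.384e-12 m³.
Mean wear depth h = V/A = 4.384e-12 / 3.765e-05 = 1.164e-07 m.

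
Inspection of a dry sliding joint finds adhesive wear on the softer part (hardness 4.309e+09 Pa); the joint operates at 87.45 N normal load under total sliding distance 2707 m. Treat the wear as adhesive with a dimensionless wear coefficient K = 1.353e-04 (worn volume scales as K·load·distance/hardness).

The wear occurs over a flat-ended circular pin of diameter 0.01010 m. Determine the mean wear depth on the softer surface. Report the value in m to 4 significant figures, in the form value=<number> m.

Quoted intermediates are rounded. All working math runs at full float precision, and one last rounding, at four significant figures.
Contact area A = π·d²/4 = π·(0.01010 m)²/4 = 8.012e-05 m².
In SI base units: W = 87.45 N, H = 4.309e+09 Pa, K = 1.353e-04.
Apply Archard: V = K·W·L/H = 1.353e-04 · 87.45 · 2707 / 4.309e+09 = 7.433e-09 m³.
Depth h = V/A = 7.433e-09 / 8.012e-05 = 9.278e-05 m.

value=9.278e-05 m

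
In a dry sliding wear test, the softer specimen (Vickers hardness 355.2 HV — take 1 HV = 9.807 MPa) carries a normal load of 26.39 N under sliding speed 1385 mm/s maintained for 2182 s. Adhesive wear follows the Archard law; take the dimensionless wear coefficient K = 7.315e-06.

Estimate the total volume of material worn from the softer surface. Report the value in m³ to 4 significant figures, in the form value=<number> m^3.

All working math maintains full precision; intermediate values are displayed rounded, and rounded once at the end, at four significant figures.
Convert: Sliding speed v = 1385 mm/s = 1.385 m/s. The distance L = v·t = 1.385 m/s × 2182 s = 3022 m.
Convert: Hardness H = 355.2 HV × 9.807 MPa/HV = 3483 MPa = 3.483e+09 Pa.
In SI base units, W = 26.39 N, H = 3.483e+09 Pa, K = 7.315e-06.
Archard volume V = K·W·L/H = 7.315e-06 · 26.39 · 3022 / 3.483e+09 = 1.675e-10 m³.

value=1.675e-10 m^3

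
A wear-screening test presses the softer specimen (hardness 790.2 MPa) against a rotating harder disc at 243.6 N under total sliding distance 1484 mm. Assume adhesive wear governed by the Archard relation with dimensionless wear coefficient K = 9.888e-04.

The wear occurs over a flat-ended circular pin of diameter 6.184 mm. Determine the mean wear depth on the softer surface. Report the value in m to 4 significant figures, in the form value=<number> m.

value=1.506e-05 m

The algebra holds full float precision, and intermediates appear rounded, and a lone final rounding: 4 significant figures.
Convert: Distance L = 1484 mm = 1.484 m.
Convert: Hardness H = 790.2 MPa = 7.902e+08 Pa.
Convert: Pin diameter d = 6.184 mm = 0.006184 m. Contact area A = π·d²/4 = π·(0.006184 m)²/4 = 3.004e-05 m².
As SI base values: W = 243.6 N, H = 7.902e+08 Pa, K = 9.888e-04.
Wear volume V = K·W·L/H = 9.888e-04 · 243.6 · 1.484 / 7.902e+08 = 4.524e-10 m³.
Mean depth h = V/A = 4.524e-10 / 3.004e-05 = 1.506e-05 m.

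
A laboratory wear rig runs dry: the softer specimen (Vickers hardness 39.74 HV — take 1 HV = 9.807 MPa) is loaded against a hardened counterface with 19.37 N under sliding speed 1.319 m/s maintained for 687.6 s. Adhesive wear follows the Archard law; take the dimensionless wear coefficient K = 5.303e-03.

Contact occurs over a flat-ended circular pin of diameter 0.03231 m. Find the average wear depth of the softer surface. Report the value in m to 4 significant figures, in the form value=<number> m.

value=2.915e-04 m

Intermediate values are shown rounded. The computation keeps exact precision, and a lone final rounding, at 4 significant figures.
Convert: Total distance L = v·t = 1.319 m/s × 687.6 s = 906.9 m.
Convert: Hardness H = 39.74 HV × 9.807 MPa/HV = 389.7 MPa = 3.897e+08 Pa.
Convert: Contact area A = π·d²/4 = π·(0.03231 m)²/4 = 8.199e-04 m².
SI base units throughout: W = 19.37 N, H = 3.897e+08 Pa, K = 5.303e-03.
Apply Archard: V = K·W·L/H = 5.303e-03 · 19.37 · 906.9 / 3.897e+08 = 2.390e-07 m³.
Mean depth h = V/A = 2.390e-07 / 8.199e-04 = 2.915e-04 m.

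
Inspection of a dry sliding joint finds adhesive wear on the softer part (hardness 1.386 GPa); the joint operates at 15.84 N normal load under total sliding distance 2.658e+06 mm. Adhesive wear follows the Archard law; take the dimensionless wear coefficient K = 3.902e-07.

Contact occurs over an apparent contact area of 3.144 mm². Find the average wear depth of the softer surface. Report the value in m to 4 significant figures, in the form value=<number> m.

value=3.770e-06 m

Each operation holds full float precision. Intermediate values are displayed rounded; rounded just once to 4 significant digits.
Convert: Distance L = 2.658e+06 mm = 2658 m.
Convert: Hardness H = 1.386 GPa = 1.386e+09 Pa.
Convert: Contact area A = 3.144 mm² = 3.144e-06 m².
As SI base values: W = 15.84 N, H = 1.386e+09 Pa, K = 3.902e-07.
Volume removed: V = K·W·L/H = 3.902e-07 · 15.84 · 2658 / 1.386e+09 = 1.185e-11 m³.
Mean depth h = V/A = 1.185e-11 / 3.144e-06 = 3.770e-06 m.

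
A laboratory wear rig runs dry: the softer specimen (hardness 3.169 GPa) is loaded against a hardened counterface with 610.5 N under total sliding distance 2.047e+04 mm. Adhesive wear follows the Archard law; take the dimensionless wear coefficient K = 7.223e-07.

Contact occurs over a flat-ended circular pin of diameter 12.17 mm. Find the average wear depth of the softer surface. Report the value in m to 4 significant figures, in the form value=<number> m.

The computation keeps full precision. Intermediates are displayed rounded. Rounded once at the end to 4 significant figures.
Sliding distance L = 2.047e+04 mm = 20.47 m.
Hardness H = 3.169 GPa = 3.169e+09 Pa.
Pin diameter d = 12.17 mm = 0.01217 m. Contact area A = π·d²/4 = π·(0.01217 m)²/4 = 1.163e-04 m².
In SI base units: W = 610.5 N, H = 3.169e+09 Pa, K = 7.223e-07.
The Archard volume V = K·W·L/H = 7.223e-07 · 610.5 · 20.47 / 3.169e+09 = 2.848e-12 m³.
Mean depth h = V/A = 2.848e-12 / 1.163e-04 = 2.449e-08 m.

value=2.449e-08 m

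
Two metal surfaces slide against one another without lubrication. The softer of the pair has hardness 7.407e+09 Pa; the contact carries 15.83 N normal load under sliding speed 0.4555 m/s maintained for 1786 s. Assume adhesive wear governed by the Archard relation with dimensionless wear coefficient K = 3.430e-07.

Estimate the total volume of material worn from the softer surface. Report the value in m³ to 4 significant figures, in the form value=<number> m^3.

The intermediates are printed rounded, and all working math keeps full float precision. Rounded once at the end: four significant digits.
Total distance L = v·t = 0.4555 m/s × 1786 s = 813.5 m.
In SI base units, W = 15.83 N, H = 7.407e+09 Pa, K = 3.430e-07.
The Archard volume V = K·W·L/H = 3.430e-07 · 15.83 · 813.5 / 7.407e+09 = 5.964e-13 m³.

value=5.964e-13 m^3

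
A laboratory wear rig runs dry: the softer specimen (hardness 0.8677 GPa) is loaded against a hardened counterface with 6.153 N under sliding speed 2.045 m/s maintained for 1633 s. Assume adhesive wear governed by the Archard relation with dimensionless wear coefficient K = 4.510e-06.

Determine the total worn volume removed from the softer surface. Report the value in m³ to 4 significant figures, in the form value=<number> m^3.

Intermediates are displayed rounded — the computation runs at full precision, and a single final rounding, at 4 significant digits.
Convert: Distance L = v·t = 2.045 m/s × 1633 s = 3339 m.
Convert: Hardness H = 0.8677 GPa = 8.677e+08 Pa.
SI base units throughout: W = 6.153 N, H = 8.677e+08 Pa, K = 4.510e-06.
Apply Archard: V = K·W·L/H = 4.510e-06 · 6.153 · 3339 / 8.677e+08 = 1.068e-10 m³.

value=1.068e-10 m^3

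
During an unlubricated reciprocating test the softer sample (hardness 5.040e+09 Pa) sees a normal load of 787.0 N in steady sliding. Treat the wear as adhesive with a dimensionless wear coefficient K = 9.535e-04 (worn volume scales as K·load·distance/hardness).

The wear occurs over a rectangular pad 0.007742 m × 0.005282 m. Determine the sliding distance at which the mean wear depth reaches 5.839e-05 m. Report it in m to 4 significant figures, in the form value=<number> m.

Each operation maintains full precision; the intermediates are shown rounded; rounded once at the end: 4 significant digits.
Convert: Contact area A = 0.007742 m × 0.005282 m = 4.089e-05 m².
Expressed in SI base units: W = 787.0 N, H = 5.040e+09 Pa, K = 9.535e-04.
Permissible volume V_lim = h_lim·A = 5.839e-05 · 4.089e-05 = 2.388e-09 m³.
Sliding life L = V_lim·H/(K·W) = 2.388e-09 · 5.040e+09 / (9.535e-04 · 787.0) = 16.04 m.

value=16.04 m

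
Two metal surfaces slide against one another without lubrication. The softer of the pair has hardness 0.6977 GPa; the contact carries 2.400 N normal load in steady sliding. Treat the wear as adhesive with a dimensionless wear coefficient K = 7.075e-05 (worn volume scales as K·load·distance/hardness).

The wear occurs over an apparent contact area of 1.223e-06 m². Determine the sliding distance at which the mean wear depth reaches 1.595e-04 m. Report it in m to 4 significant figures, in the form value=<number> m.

value=801.5 m

Printed values are rounded; all arithmetic carries full float precision, and a lone final rounding: 4 significant figures.
Hardness H = 0.6977 GPa = 6.977e+08 Pa.
Restated in SI base units: W = 2.400 N, H = 6.977e+08 Pa, K = 7.075e-05.
Allowed volume V_lim = h_lim·A = 1.595e-04 · 1.223e-06 = 1.951e-10 m³.
Thus life L = V_lim·H/(K·W) = 1.951e-10 · 6.977e+08 / (7.075e-05 · 2.400) = 801.5 m.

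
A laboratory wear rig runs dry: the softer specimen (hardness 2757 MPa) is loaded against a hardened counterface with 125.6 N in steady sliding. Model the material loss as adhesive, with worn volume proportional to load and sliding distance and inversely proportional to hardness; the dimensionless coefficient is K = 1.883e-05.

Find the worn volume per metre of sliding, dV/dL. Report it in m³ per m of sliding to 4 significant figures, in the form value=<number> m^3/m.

Quoted intermediates are rounded. The computation keeps full precision. Rounded once at the end: 4 significant digits.
Hardness H = 2757 MPa = 2.757e+09 Pa.
Working in SI base units: W = 125.6 N, H = 2.757e+09 Pa, K = 1.883e-05.
Volumetric rate dV/dL = K·W/H (independent of L): 1.883e-05 · 125.6 / 2.757e+09 = 8.578e-13 m³/m.

value=8.578e-13 m^3/m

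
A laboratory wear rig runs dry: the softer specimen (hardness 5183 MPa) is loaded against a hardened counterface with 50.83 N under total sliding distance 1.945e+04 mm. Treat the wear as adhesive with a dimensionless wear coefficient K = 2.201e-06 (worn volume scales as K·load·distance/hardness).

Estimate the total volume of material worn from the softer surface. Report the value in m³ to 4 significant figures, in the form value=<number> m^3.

value=4.198e-13 m^3

Intermediate values are printed rounded. All working math keeps full float precision — a single final rounding, at 4 significant digits.
Total distance L = 1.945e+04 mm = 19.45 m.
Hardness H = 5183 MPa = 5.183e+09 Pa.
In SI base units: W = 50.83 N, H = 5.183e+09 Pa, K = 2.201e-06.
Worn volume V = K·W·L/H = 2.201e-06 · 50.83 · 19.45 / 5.183e+09 = 4.198e-13 m³.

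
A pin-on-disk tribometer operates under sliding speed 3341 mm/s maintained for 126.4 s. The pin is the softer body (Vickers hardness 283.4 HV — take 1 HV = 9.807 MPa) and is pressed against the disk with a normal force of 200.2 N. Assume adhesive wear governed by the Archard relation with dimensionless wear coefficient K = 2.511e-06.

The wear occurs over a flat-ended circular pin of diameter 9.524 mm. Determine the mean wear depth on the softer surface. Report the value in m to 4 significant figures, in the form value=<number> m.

value=1.072e-06 m

All working math carries full float precision; the intermediates appear rounded, and rounded once at the end: 4 significant digits.
Sliding speed v = 3341 mm/s = 3.341 m/s. Distance L = v·t = 3.341 m/s × 126.4 s = 422.3 m.
Hardness H = 283.4 HV × 9.807 MPa/HV = 2779 MPa = 2.779e+09 Pa.
Pin diameter d = 9.524 mm = 0.009524 m. Contact area A = π·d²/4 = π·(0.009524 m)²/4 = 7.124e-05 m².
In SI base units, W = 200.2 N, H = 2.779e+09 Pa, K = 2.511e-06.
By Archard's law, V = K·W·L/H = 2.511e-06 · 200.2 · 422.3 / 2.779e+09 = 7.638e-11 m³.
Mean wear depth h = V/A = 7.638e-11 / 7.124e-05 = 1.072e-06 m.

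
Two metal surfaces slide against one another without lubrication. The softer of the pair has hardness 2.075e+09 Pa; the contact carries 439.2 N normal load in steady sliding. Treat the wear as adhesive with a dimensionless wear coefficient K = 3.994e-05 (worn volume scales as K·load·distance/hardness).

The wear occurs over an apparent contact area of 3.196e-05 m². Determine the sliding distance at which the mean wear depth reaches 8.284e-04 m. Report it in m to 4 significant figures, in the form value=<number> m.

value=3132 m

Each operation carries full precision. Quoted intermediates are rounded, and rounded just once to four significant figures.
In SI base units: W = 439.2 N, H = 2.075e+09 Pa, K = 3.994e-05.
Permissible volume V_lim = h_lim·A = 8.284e-04 · 3.196e-05 = 2.648e-08 m³.
Inverting, life L = V_lim·H/(K·W) = 2.648e-08 · 2.075e+09 / (3.994e-05 · 439.2) = 3132 m.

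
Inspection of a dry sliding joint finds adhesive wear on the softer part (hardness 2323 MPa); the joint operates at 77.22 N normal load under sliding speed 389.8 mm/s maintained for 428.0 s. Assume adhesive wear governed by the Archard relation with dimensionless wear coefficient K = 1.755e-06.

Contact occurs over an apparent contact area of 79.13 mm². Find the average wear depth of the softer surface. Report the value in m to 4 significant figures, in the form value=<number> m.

The algebra runs at full precision, and displayed values are rounded, and rounded just once to four significant figures.
Convert: Sliding speed v = 389.8 mm/s = 0.3898 m/s. Total distance L = v·t = 0.3898 m/s × 428.0 s = 166.8 m.
Convert: Hardness H = 2323 MPa = 2.323e+09 Pa.
Convert: Contact area A = 79.13 mm² = 7.913e-05 m².
Working in SI base units: W = 77.22 N, H = 2.323e+09 Pa, K = 1.755e-06.
Apply Archard: V = K·W·L/H = 1.755e-06 · 77.22 · 166.8 / 2.323e+09 = 9.733e-12 m³.
Mean wear depth h = V/A = 9.733e-12 / 7.913e-05 = 1.230e-07 m.

value=1.230e-07 m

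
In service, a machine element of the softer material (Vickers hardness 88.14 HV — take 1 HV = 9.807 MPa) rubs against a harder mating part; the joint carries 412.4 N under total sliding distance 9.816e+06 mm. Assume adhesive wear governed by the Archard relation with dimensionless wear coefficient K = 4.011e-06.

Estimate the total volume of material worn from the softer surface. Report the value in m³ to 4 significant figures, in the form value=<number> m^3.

value=1.878e-08 m^3

The computation holds exact precision. Intermediates are displayed rounded; one final rounding: four significant figures.
Convert: Total distance L = 9.816e+06 mm = 9816 m.
Convert: Hardness H = 88.14 HV × 9.807 MPa/HV = 864.4 MPa = 8.644e+08 Pa.
In SI base units: W = 412.4 N, H = 8.644e+08 Pa, K = 4.011e-06.
Volume removed: V = K·W·L/H = 4.011e-06 · 412.4 · 9816 / 8.644e+08 = 1.878e-08 m³.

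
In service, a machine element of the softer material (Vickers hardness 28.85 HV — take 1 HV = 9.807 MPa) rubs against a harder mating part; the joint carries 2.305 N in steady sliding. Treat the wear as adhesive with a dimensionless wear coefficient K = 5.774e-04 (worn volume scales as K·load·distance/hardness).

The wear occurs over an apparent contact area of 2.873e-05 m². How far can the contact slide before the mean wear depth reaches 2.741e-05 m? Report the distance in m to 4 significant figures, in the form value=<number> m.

value=167.4 m

The intermediates are shown rounded, and the algebra runs at full precision. Rounded just once, at 4 significant digits.
Hardness H = 28.85 HV × 9.807 MPa/HV = 282.9 MPa = 2.829e+08 Pa.
In SI base units: W = 2.305 N, H = 2.829e+08 Pa, K = 5.774e-04.
Allowed volume V_lim = h_lim·A = 2.741e-05 · 2.873e-05 = 7.875e-10 m³.
Inverting, life L = V_lim·H/(K·W) = 7.875e-10 · 2.829e+08 / (5.774e-04 · 2.305) = 167.4 m.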